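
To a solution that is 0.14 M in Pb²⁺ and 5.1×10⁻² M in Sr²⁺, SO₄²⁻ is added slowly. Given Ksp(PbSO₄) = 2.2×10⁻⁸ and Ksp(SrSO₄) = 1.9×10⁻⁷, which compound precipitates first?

PbSO₄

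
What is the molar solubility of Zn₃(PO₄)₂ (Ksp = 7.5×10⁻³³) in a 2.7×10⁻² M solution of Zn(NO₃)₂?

9.8×10⁻¹⁵ M

Zn₃(PO₄)₂(s) ⇌ 3 Zn²⁺(aq) + 2 PO₄³⁻(aq)
Let s be the solubility of Zn₃(PO₄)₂ here. The common ion gives [Zn²⁺] ≈ 2.7×10⁻² M, and [PO₄³⁻] = 2s.
Ksp = [Zn²⁺]^3[PO₄³⁻]^2 = (2.7×10⁻²)^3(2s)^2
(2s)^2 = 7.5×10⁻³³ / (2.7×10⁻²)^3 = 3.8×10⁻²⁸
s = 9.8×10⁻¹⁵ M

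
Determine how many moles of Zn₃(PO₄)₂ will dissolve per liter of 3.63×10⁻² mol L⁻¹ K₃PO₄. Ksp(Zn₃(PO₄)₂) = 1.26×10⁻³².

7.08×10⁻¹¹ M

Zn₃(PO₄)₂(s) ⇌ 3 Zn²⁺(aq) + 2 PO₄³⁻(aq)
The solution already contains PO₄³⁻ at 3.63×10⁻² mol L⁻¹. Let s be the molar solubility of Zn₃(PO₄)₂.
[PO₄³⁻] ≈ 3.63×10⁻² mol L⁻¹ (common ion dominates); [Zn²⁺] = 3s.
Ksp = [Zn²⁺]^3[PO₄³⁻]^2 = (3s)^3(3.63×10⁻²)^2
(3s)^3 = 1.26×10⁻³² / (3.63×10⁻²)^2 = 9.56×10⁻³⁰
s = 7.08×10⁻¹¹ mol L⁻¹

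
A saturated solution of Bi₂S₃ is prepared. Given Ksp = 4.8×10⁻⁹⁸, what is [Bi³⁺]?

2.7×10⁻²⁰ M

Bi₂S₃(s) ⇌ 2 Bi³⁺(aq) + 3 S²⁻(aq)
With molar solubility s: [Bi³⁺] = 2s, [S²⁻] = 3s.
Ksp = [Bi³⁺]^2[S²⁻]^3 = (2s)^2 · (3s)^3 = 108s^5 = 4.8×10⁻⁹⁸
s = 1.3×10⁻²⁰ mol L⁻¹
[Bi³⁺] = 2s = 2.7×10⁻²⁰ mol L⁻¹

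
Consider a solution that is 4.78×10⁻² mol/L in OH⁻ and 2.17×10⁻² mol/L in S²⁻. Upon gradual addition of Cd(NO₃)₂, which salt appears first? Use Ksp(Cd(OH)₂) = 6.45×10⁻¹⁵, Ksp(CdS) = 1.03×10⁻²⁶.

CdS

The threshold for precipitation is Q = Ksp.
For Cd(OH)₂: [Cd²⁺] = (Ksp/[OH⁻]^2) = 2.82×10⁻¹² mol/L
For CdS: [Cd²⁺] = (Ksp/[S²⁻]) = 4.75×10⁻²⁵ mol/L
The smaller threshold [Cd²⁺] is reached first, so CdS precipitates first.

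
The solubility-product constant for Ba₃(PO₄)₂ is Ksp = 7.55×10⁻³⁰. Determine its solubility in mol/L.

5.87×10⁻⁷ M

Ba₃(PO₄)₂(s) ⇌ 3 Ba²⁺(aq) + 2 PO₄³⁻(aq)
For each mole of Ba₃(PO₄)₂ that dissolves per liter, [Ba²⁺] = 3s and [PO₄³⁻] = 2s; let s denote this solubility.
Ksp = [Ba²⁺]^3[PO₄³⁻]^2 = (3s)^3 · (2s)^2 = 108s^5
108s^5 = 7.55×10⁻³⁰  ⇒  s^5 = 6.99×10⁻³²
s = (6.99×10⁻³²)^(1/5) = 5.87×10⁻⁷ M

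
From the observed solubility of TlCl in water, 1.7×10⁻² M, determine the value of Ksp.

TlCl(s) ⇌ Tl⁺(aq) + Cl⁻(aq)
Call the molar solubility s, so that [Tl⁺] = s and [Cl⁻] = s.
Ksp = [Tl⁺][Cl⁻] = s · s = s^2
Ksp = (1.7×10⁻²)^2 = 2.9×10⁻⁴

Ksp = 2.9×10⁻⁴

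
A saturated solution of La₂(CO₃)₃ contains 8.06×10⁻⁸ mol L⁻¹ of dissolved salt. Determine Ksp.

Ksp = 3.67×10⁻³⁴

La₂(CO₃)₃(s) ⇌ 2 La³⁺(aq) + 3 CO₃²⁻(aq)
For each mole of La₂(CO₃)₃ that dissolves per liter, [La³⁺] = 2s and [CO₃²⁻] = 3s; let s denote this solubility.
Ksp = [La³⁺]^2[CO₃²⁻]^3 = (2s)^2 · (3s)^3 = 108s^5
Ksp = 108 × (8.06×10⁻⁸)^5 = 3.67×10⁻³⁴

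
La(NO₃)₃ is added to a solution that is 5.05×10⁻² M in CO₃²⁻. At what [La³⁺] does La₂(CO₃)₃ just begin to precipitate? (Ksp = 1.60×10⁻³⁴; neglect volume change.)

1.11×10⁻¹⁵ M

Precipitation of each salt begins when its ion product equals Ksp.
La₂(CO₃)₃(s) ⇌ 2 La³⁺(aq) + 3 CO₃²⁻(aq)
Ksp = [La³⁺]^2[CO₃²⁻]^3 = [La³⁺]^2(5.05×10⁻²)^3
[La³⁺]^2 = 1.60×10⁻³⁴ / (5.05×10⁻²)^3 = 1.24×10⁻³⁰
[La³⁺] = 1.11×10⁻¹⁵ M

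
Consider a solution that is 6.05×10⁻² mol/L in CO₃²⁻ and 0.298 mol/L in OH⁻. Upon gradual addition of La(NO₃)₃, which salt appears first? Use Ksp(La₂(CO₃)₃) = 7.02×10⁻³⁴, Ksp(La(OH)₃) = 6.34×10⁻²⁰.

La(OH)₃

Precipitation of each salt begins when its ion product equals Ksp.
For La₂(CO₃)₃: [La³⁺] = (Ksp/[CO₃²⁻]^3)^(1/2) = 1.78×10⁻¹⁵ mol/L
For La(OH)₃: [La³⁺] = (Ksp/[OH⁻]^3) = 2.40×10⁻¹⁸ mol/L
La(OH)₃ requires the lower [La³⁺], so it precipitates first.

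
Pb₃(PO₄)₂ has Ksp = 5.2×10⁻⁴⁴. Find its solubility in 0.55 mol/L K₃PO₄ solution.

Pb₃(PO₄)₂(s) ⇌ 3 Pb²⁺(aq) + 2 PO₄³⁻(aq)
With PO₄³⁻ already at 0.55 mol/L and s small, take [PO₄³⁻] ≈ 0.55 mol/L and [Pb²⁺] = 3s.
Ksp = [Pb²⁺]^3[PO₄³⁻]^2 = (3s)^3(0.55)^2
(3s)^3 = 5.2×10⁻⁴⁴ / (0.55)^2 = 1.7×10⁻⁴³
s = 1.9×10⁻¹⁵ mol/L

1.9×10⁻¹⁵ M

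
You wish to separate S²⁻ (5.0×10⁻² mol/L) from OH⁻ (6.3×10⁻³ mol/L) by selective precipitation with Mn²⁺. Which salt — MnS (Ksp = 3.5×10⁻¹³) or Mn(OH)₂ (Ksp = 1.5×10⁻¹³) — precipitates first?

Precipitation begins when Q = Ksp.
For MnS: [Mn²⁺] = (Ksp/[S²⁻]) = 7.0×10⁻¹² mol/L
For Mn(OH)₂: [Mn²⁺] = (Ksp/[OH⁻]^2) = 3.8×10⁻⁹ mol/L
MnS requires the lower [Mn²⁺], so it precipitates first.

MnS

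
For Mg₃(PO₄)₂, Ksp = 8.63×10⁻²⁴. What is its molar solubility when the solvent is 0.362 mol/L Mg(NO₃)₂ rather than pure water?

6.74×10⁻¹² M

Mg₃(PO₄)₂(s) ⇌ 3 Mg²⁺(aq) + 2 PO₄³⁻(aq)
Mg²⁺ is already present at 0.362 mol/L. If s mol/L of Mg₃(PO₄)₂ dissolves, [PO₄³⁻] = 2s while [Mg²⁺] ≈ 0.362 mol/L.
Ksp = [Mg²⁺]^3[PO₄³⁻]^2 = (0.362)^3(2s)^2
(2s)^2 = 8.63×10⁻²⁴ / (0.362)^3 = 1.82×10⁻²²
s = 6.74×10⁻¹² mol/L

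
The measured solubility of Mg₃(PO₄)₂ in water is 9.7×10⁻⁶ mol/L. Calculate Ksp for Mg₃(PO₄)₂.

Mg₃(PO₄)₂(s) ⇌ 3 Mg²⁺(aq) + 2 PO₄³⁻(aq)
Call the molar solubility s, so that [Mg²⁺] = 3s and [PO₄³⁻] = 2s.
Ksp = [Mg²⁺]^3[PO₄³⁻]^2 = (3s)^3 · (2s)^2 = 108s^5
Ksp = 108 × (9.7×10⁻⁶)^5 = 9.3×10⁻²⁴

Ksp = 9.3×10⁻²⁴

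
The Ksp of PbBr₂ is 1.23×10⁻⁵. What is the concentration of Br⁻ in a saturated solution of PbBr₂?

PbBr₂(s) ⇌ Pb²⁺(aq) + 2 Br⁻(aq)
Call the molar solubility s, so that [Pb²⁺] = s and [Br⁻] = 2s.
Ksp = [Pb²⁺][Br⁻]^2 = s · (2s)^2 = 4s^3 = 1.23×10⁻⁵
s = 1.45×10⁻² mol L⁻¹
[Br⁻] = 2s = 2.91×10⁻² mol L⁻¹

2.91×10⁻² M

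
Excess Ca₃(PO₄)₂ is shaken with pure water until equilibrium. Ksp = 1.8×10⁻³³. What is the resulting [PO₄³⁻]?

Ca₃(PO₄)₂(s) ⇌ 3 Ca²⁺(aq) + 2 PO₄³⁻(aq)
Call the molar solubility s, so that [Ca²⁺] = 3s and [PO₄³⁻] = 2s.
Ksp = [Ca²⁺]^3[PO₄³⁻]^2 = (3s)^3 · (2s)^2 = 108s^5 = 1.8×10⁻³³
s = 1.1×10⁻⁷ mol/L
[PO₄³⁻] = 2s = 2.2×10⁻⁷ mol/L

2.2×10⁻⁷ M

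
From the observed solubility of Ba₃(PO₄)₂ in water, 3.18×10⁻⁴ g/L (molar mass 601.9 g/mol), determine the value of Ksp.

Ksp = 4.45×10⁻³⁰

Molar solubility s = (3.18×10⁻⁴ g/L) / (601.9 g/mol) = 5.2833×10⁻⁷ mol/L
Ba₃(PO₄)₂(s) ⇌ 3 Ba²⁺(aq) + 2 PO₄³⁻(aq)
With molar solubility s: [Ba²⁺] = 3s, [PO₄³⁻] = 2s.
Ksp = [Ba²⁺]^3[PO₄³⁻]^2 = (3s)^3 · (2s)^2 = 108s^5
Ksp = 108 × (5.2833×10⁻⁷)^5 = 4.45×10⁻³⁰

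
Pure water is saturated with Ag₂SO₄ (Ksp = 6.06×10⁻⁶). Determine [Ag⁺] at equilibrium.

Ag₂SO₄(s) ⇌ 2 Ag⁺(aq) + SO₄²⁻(aq)
For each mole of Ag₂SO₄ that dissolves per liter, [Ag⁺] = 2s and [SO₄²⁻] = s; let s denote this solubility.
Ksp = [Ag⁺]^2[SO₄²⁻] = (2s)^2 · s = 4s^3 = 6.06×10⁻⁶
s = 1.15×10⁻² M
[Ag⁺] = 2s = 2.30×10⁻² M

2.30×10⁻² M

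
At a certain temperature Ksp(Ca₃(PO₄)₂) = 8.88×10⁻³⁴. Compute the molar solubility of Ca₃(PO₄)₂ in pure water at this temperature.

Ca₃(PO₄)₂(s) ⇌ 3 Ca²⁺(aq) + 2 PO₄³⁻(aq)
For each mole of Ca₃(PO₄)₂ that dissolves per liter, [Ca²⁺] = 3s and [PO₄³⁻] = 2s; let s denote this solubility.
Ksp = [Ca²⁺]^3[PO₄³⁻]^2 = (3s)^3 · (2s)^2 = 108s^5
108s^5 = 8.88×10⁻³⁴  ⇒  s^5 = 8.22×10⁻³⁶
Taking the 5th root, s = 9.62×10⁻⁸ M.

9.62×10⁻⁸ M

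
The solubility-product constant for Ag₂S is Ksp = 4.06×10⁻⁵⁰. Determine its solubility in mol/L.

2.17×10⁻¹⁷ M

Ag₂S(s) ⇌ 2 Ag⁺(aq) + S²⁻(aq)
With molar solubility s: [Ag⁺] = 2s, [S²⁻] = s.
Ksp = [Ag⁺]^2[S²⁻] = (2s)^2 · s = 4s^3
4s^3 = 4.06×10⁻⁵⁰  ⇒  s^3 = 1.02×10⁻⁵⁰
Taking the 3rd root, s = 2.17×10⁻¹⁷ mol L⁻¹.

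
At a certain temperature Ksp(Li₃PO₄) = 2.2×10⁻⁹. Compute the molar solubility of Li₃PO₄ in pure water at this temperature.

Li₃PO₄(s) ⇌ 3 Li⁺(aq) + PO₄³⁻(aq)
Let s be the molar solubility. Then [Li⁺] = 3s and [PO₄³⁻] = s.
Ksp = [Li⁺]^3[PO₄³⁻] = (3s)^3 · s = 27s^4
27s^4 = 2.2×10⁻⁹  ⇒  s^4 = 8.1×10⁻¹¹
Taking the 4th root, s = 3.0×10⁻³ mol L⁻¹.

3.0×10⁻³ M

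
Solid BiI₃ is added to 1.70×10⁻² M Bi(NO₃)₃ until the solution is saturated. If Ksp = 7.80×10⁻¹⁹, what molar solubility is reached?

BiI₃(s) ⇌ Bi³⁺(aq) + 3 I⁻(aq)
Bi³⁺ is already present at 1.70×10⁻² M. If s mol/L of BiI₃ dissolves, [I⁻] = 3s while [Bi³⁺] ≈ 1.70×10⁻² M.
Ksp = [Bi³⁺][I⁻]^3 = (1.70×10⁻²)(3s)^3
(3s)^3 = 7.80×10⁻¹⁹ / (1.70×10⁻²) = 4.59×10⁻¹⁷
s = 1.19×10⁻⁶ M

1.19×10⁻⁶ M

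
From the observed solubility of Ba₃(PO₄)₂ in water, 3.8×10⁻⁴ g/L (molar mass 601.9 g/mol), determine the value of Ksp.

Ksp = 1.1×10⁻²⁹

Molar solubility s = (3.8×10⁻⁴ g/L) / (601.9 g/mol) = 6.313×10⁻⁷ mol/L
Ba₃(PO₄)₂(s) ⇌ 3 Ba²⁺(aq) + 2 PO₄³⁻(aq)
Call the molar solubility s, so that [Ba²⁺] = 3s and [PO₄³⁻] = 2s.
Ksp = [Ba²⁺]^3[PO₄³⁻]^2 = (3s)^3 · (2s)^2 = 108s^5
Ksp = 108 × (6.313×10⁻⁷)^5 = 1.1×10⁻²⁹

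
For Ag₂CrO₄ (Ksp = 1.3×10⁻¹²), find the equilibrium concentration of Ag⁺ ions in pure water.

1.4×10⁻⁴ M

Ag₂CrO₄(s) ⇌ 2 Ag⁺(aq) + CrO₄²⁻(aq)
Let s be the molar solubility. Then [Ag⁺] = 2s and [CrO₄²⁻] = s.
Ksp = [Ag⁺]^2[CrO₄²⁻] = (2s)^2 · s = 4s^3 = 1.3×10⁻¹²
s = 6.9×10⁻⁵ mol L⁻¹
[Ag⁺] = 2s = 1.4×10⁻⁴ mol L⁻¹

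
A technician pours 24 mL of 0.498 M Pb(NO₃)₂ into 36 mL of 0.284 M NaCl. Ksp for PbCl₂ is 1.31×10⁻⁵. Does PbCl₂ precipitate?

After mixing, V = 24 mL + 36 mL = 60 mL.
[Pb²⁺] = (0.498)(24)/60 = 0.199 M
[Cl⁻] = (0.284)(36)/60 = 0.170 M
Q = [Pb²⁺][Cl⁻]^2 = 5.78×10⁻³
Since Q (5.78×10⁻³) exceeds Ksp (1.31×10⁻⁵), PbCl₂ will precipitate.

Yes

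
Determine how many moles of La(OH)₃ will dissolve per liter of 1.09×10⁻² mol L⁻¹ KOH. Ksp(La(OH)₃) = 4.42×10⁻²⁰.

La(OH)₃(s) ⇌ La³⁺(aq) + 3 OH⁻(aq)
With OH⁻ already at 1.09×10⁻² mol L⁻¹ and s small, take [OH⁻] ≈ 1.09×10⁻² mol L⁻¹ and [La³⁺] = s.
Ksp = [La³⁺][OH⁻]^3 = s(1.09×10⁻²)^3
s = 4.42×10⁻²⁰ / (1.09×10⁻²)^3 = 3.41×10⁻¹⁴
s = 3.41×10⁻¹⁴ mol L⁻¹

3.41×10⁻¹⁴ M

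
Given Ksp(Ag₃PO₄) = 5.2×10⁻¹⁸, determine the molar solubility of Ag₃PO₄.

2.1×10⁻⁵ M

Ag₃PO₄(s) ⇌ 3 Ag⁺(aq) + PO₄³⁻(aq)
If s mol/L of Ag₃PO₄ dissolves, [Ag⁺] = 3s and [PO₄³⁻] = s.
Ksp = [Ag⁺]^3[PO₄³⁻] = (3s)^3 · s = 27s^4
27s^4 = 5.2×10⁻¹⁸  ⇒  s^4 = 1.9×10⁻¹⁹
Taking the 4th root, s = 2.1×10⁻⁵ mol/L.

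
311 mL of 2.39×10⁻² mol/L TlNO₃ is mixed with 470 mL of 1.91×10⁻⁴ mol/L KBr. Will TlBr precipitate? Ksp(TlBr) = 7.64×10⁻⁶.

No

The combined volume is 781 mL.
[Tl⁺] = (2.39×10⁻²)(311)/781 = 9.52×10⁻³ mol/L
[Br⁻] = (1.91×10⁻⁴)(470)/781 = 1.15×10⁻⁴ mol/L
Q = [Tl⁺][Br⁻] = 1.09×10⁻⁶
Since Q (1.09×10⁻⁶) is less than Ksp (7.64×10⁻⁶), no TlBr precipitates.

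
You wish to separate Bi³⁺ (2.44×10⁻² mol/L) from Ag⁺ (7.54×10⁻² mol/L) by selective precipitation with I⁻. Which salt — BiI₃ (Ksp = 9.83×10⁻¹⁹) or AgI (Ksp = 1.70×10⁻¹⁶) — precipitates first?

AgI

The threshold for precipitation is Q = Ksp.
For BiI₃: [I⁻] = (Ksp/[Bi³⁺])^(1/3) = 3.43×10⁻⁶ mol/L
For AgI: [I⁻] = (Ksp/[Ag⁺]) = 2.25×10⁻¹⁵ mol/L
The smaller threshold [I⁻] is reached first, so AgI precipitates first.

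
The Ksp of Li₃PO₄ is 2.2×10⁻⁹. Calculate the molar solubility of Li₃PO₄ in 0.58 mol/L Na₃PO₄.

5.2×10⁻⁴ M

Li₃PO₄(s) ⇌ 3 Li⁺(aq) + PO₄³⁻(aq)
PO₄³⁻ is already present at 0.58 mol/L. If s mol/L of Li₃PO₄ dissolves, [Li⁺] = 3s while [PO₄³⁻] ≈ 0.58 mol/L.
Ksp = [Li⁺]^3[PO₄³⁻] = (3s)^3(0.58)
(3s)^3 = 2.2×10⁻⁹ / (0.58) = 3.8×10⁻⁹
s = 5.2×10⁻⁴ mol/L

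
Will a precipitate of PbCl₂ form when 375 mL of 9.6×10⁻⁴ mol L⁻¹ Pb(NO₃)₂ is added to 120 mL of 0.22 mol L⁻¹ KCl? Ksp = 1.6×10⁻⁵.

The combined volume is 495 mL.
[Pb²⁺] = (9.6×10⁻⁴)(375)/495 = 7.3×10⁻⁴ mol L⁻¹
[Cl⁻] = (0.22)(120)/495 = 5.3×10⁻² mol L⁻¹
Q = [Pb²⁺][Cl⁻]^2 = 2.1×10⁻⁶
Since Q (2.1×10⁻⁶) is less than Ksp (1.6×10⁻⁵), no PbCl₂ precipitates.

No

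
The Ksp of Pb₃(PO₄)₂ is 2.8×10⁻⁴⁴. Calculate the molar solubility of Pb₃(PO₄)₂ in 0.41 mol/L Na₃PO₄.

Pb₃(PO₄)₂(s) ⇌ 3 Pb²⁺(aq) + 2 PO₄³⁻(aq)
PO₄³⁻ is already present at 0.41 mol/L. If s mol/L of Pb₃(PO₄)₂ dissolves, [Pb²⁺] = 3s while [PO₄³⁻] ≈ 0.41 mol/L.
Ksp = [Pb²⁺]^3[PO₄³⁻]^2 = (3s)^3(0.41)^2
(3s)^3 = 2.8×10⁻⁴⁴ / (0.41)^2 = 1.7×10⁻⁴³
s = 1.8×10⁻¹⁵ mol/L

1.8×10⁻¹⁵ M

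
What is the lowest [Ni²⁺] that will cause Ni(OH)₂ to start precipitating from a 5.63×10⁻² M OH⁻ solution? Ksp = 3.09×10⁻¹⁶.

9.75×10⁻¹⁴ M

Precipitation of each salt begins when its ion product equals Ksp.
Ni(OH)₂(s) ⇌ Ni²⁺(aq) + 2 OH⁻(aq)
Ksp = [Ni²⁺][OH⁻]^2 = [Ni²⁺](5.63×10⁻²)^2
[Ni²⁺] = 3.09×10⁻¹⁶ / (5.63×10⁻²)^2 = 9.75×10⁻¹⁴
[Ni²⁺] = 9.75×10⁻¹⁴ M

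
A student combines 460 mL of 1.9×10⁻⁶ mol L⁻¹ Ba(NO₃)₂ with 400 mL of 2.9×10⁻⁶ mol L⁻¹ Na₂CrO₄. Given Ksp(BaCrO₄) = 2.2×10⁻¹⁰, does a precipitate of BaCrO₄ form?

No

The combined volume is 860 mL.
[Ba²⁺] = (1.9×10⁻⁶)(460)/860 = 1.0×10⁻⁶ mol L⁻¹
[CrO₄²⁻] = (2.9×10⁻⁶)(400)/860 = 1.3×10⁻⁶ mol L⁻¹
Q = [Ba²⁺][CrO₄²⁻] = 1.4×10⁻¹²
Since Q (1.4×10⁻¹²) is less than Ksp (2.2×10⁻¹⁰), no BaCrO₄ precipitates.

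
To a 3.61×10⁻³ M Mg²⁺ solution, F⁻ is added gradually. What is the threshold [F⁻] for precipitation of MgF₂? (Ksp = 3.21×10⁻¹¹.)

9.43×10⁻⁵ M

The threshold for precipitation is Q = Ksp.
MgF₂(s) ⇌ Mg²⁺(aq) + 2 F⁻(aq)
Ksp = [Mg²⁺][F⁻]^2 = [F⁻]^2(3.61×10⁻³)
[F⁻]^2 = 3.21×10⁻¹¹ / (3.61×10⁻³) = 8.89×10⁻⁹
[F⁻] = 9.43×10⁻⁵ M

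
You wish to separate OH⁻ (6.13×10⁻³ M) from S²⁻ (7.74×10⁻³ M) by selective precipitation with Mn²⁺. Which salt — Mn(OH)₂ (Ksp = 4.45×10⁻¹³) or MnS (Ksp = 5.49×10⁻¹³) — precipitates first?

MnS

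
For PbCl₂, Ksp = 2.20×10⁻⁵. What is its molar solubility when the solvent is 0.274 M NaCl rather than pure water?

PbCl₂(s) ⇌ Pb²⁺(aq) + 2 Cl⁻(aq)
Let s be the solubility of PbCl₂ here. The common ion gives [Cl⁻] ≈ 0.274 M, and [Pb²⁺] = s.
Ksp = [Pb²⁺][Cl⁻]^2 = s(0.274)^2
s = 2.20×10⁻⁵ / (0.274)^2 = 2.93×10⁻⁴
s = 2.93×10⁻⁴ M

2.93×10⁻⁴ M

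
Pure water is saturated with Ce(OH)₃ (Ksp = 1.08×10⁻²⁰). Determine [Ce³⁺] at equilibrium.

Ce(OH)₃(s) ⇌ Ce³⁺(aq) + 3 OH⁻(aq)
With molar solubility s: [Ce³⁺] = s, [OH⁻] = 3s.
Ksp = [Ce³⁺][OH⁻]^3 = s · (3s)^3 = 27s^4 = 1.08×10⁻²⁰
s = 4.47×10⁻⁶ mol/L
[Ce³⁺] = s = 4.47×10⁻⁶ mol/L

4.47×10⁻⁶ M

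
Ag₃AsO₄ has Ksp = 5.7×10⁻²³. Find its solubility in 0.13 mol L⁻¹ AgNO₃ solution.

2.6×10⁻²⁰ M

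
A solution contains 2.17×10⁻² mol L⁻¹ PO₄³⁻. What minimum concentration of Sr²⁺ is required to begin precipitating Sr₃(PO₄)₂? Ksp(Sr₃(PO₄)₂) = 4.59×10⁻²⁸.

9.92×10⁻⁹ M

The threshold for precipitation is Q = Ksp.
Sr₃(PO₄)₂(s) ⇌ 3 Sr²⁺(aq) + 2 PO₄³⁻(aq)
Ksp = [Sr²⁺]^3[PO₄³⁻]^2 = [Sr²⁺]^3(2.17×10⁻²)^2
[Sr²⁺]^3 = 4.59×10⁻²⁸ / (2.17×10⁻²)^2 = 9.75×10⁻²⁵
[Sr²⁺] = 9.92×10⁻⁹ mol L⁻¹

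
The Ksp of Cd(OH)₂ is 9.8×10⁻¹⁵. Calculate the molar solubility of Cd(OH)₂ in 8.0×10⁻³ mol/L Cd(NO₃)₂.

Cd(OH)₂(s) ⇌ Cd²⁺(aq) + 2 OH⁻(aq)
Cd²⁺ is already present at 8.0×10⁻³ mol/L. If s mol/L of Cd(OH)₂ dissolves, [OH⁻] = 2s while [Cd²⁺] ≈ 8.0×10⁻³ mol/L.
Ksp = [Cd²⁺][OH⁻]^2 = (8.0×10⁻³)(2s)^2
(2s)^2 = 9.8×10⁻¹⁵ / (8.0×10⁻³) = 1.2×10⁻¹²
s = 5.5×10⁻⁷ mol/L

5.5×10⁻⁷ M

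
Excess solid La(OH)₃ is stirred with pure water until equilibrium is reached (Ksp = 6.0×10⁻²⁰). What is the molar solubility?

La(OH)₃(s) ⇌ La³⁺(aq) + 3 OH⁻(aq)
With molar solubility s: [La³⁺] = s, [OH⁻] = 3s.
Ksp = [La³⁺][OH⁻]^3 = s · (3s)^3 = 27s^4
27s^4 = 6.0×10⁻²⁰  ⇒  s^4 = 2.2×10⁻²¹
s = (2.2×10⁻²¹)^(1/4) = 6.9×10⁻⁶ M

6.9×10⁻⁶ M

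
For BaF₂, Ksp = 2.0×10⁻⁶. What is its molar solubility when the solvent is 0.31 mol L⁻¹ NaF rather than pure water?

BaF₂(s) ⇌ Ba²⁺(aq) + 2 F⁻(aq)
F⁻ is already present at 0.31 mol L⁻¹. If s mol/L of BaF₂ dissolves, [Ba²⁺] = s while [F⁻] ≈ 0.31 mol L⁻¹.
Ksp = [Ba²⁺][F⁻]^2 = s(0.31)^2
s = 2.0×10⁻⁶ / (0.31)^2 = 2.1×10⁻⁵
s = 2.1×10⁻⁵ mol L⁻¹

2.1×10⁻⁵ M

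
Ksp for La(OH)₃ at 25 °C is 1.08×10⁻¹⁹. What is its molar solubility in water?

7.95×10⁻⁶ M

La(OH)₃(s) ⇌ La³⁺(aq) + 3 OH⁻(aq)
If s mol/L of La(OH)₃ dissolves, [La³⁺] = s and [OH⁻] = 3s.
Ksp = [La³⁺][OH⁻]^3 = s · (3s)^3 = 27s^4
27s^4 = 1.08×10⁻¹⁹  ⇒  s^4 = 4.00×10⁻²¹
s = 7.95×10⁻⁶ mol/L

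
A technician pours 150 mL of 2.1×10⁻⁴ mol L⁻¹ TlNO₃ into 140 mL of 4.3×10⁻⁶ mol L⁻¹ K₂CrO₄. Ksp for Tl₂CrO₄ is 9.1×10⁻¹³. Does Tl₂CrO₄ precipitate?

No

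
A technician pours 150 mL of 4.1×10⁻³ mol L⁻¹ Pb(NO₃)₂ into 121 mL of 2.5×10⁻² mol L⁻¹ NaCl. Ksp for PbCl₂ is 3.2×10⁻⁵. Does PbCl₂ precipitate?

The combined volume is 271 mL.
[Pb²⁺] = (4.1×10⁻³)(150)/271 = 2.3×10⁻³ mol L⁻¹
[Cl⁻] = (2.5×10⁻²)(121)/271 = 1.1×10⁻² mol L⁻¹
Q = [Pb²⁺][Cl⁻]^2 = 2.8×10⁻⁷
Q < Ksp (2.8×10⁻⁷ vs 3.2×10⁻⁵); the solution remains unsaturated and no precipitate forms.

No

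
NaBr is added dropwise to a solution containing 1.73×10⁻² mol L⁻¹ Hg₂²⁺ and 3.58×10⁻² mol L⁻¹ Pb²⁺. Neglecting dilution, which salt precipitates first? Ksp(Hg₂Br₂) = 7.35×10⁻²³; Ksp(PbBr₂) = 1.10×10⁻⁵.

Precipitation of each salt begins when its ion product equals Ksp.
For Hg₂Br₂: [Br⁻] = (Ksp/[Hg₂²⁺])^(1/2) = 6.52×10⁻¹¹ mol L⁻¹
For PbBr₂: [Br⁻] = (Ksp/[Pb²⁺])^(1/2) = 1.75×10⁻² mol L⁻¹
Since Hg₂Br₂ needs less Br⁻ to reach saturation, it precipitates first.

Hg₂Br₂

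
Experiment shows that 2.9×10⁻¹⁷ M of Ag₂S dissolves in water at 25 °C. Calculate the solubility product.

Ag₂S(s) ⇌ 2 Ag⁺(aq) + S²⁻(aq)
With molar solubility s: [Ag⁺] = 2s, [S²⁻] = s.
Ksp = [Ag⁺]^2[S²⁻] = (2s)^2 · s = 4s^3
Ksp = 4 × (2.9×10⁻¹⁷)^3 = 9.8×10⁻⁵⁰

Ksp = 9.8×10⁻⁵⁰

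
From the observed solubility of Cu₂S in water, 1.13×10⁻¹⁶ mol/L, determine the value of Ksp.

Ksp = 5.77×10⁻⁴⁸

Cu₂S(s) ⇌ 2 Cu⁺(aq) + S²⁻(aq)
Call the molar solubility s, so that [Cu⁺] = 2s and [S²⁻] = s.
Ksp = [Cu⁺]^2[S²⁻] = (2s)^2 · s = 4s^3
Ksp = 4 × (1.13×10⁻¹⁶)^3 = 5.77×10⁻⁴⁸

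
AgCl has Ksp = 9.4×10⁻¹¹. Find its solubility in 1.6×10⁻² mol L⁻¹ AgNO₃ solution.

AgCl(s) ⇌ Ag⁺(aq) + Cl⁻(aq)
The solution already contains Ag⁺ at 1.6×10⁻² mol L⁻¹. Let s be the molar solubility of AgCl.
[Ag⁺] ≈ 1.6×10⁻² mol L⁻¹ (common ion dominates); [Cl⁻] = s.
Ksp = [Ag⁺][Cl⁻] = (1.6×10⁻²)s
s = 9.4×10⁻¹¹ / (1.6×10⁻²) = 5.9×10⁻⁹
s = 5.9×10⁻⁹ mol L⁻¹

5.9×10⁻⁹ M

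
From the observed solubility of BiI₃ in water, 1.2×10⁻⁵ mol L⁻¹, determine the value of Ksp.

Ksp = 5.6×10⁻¹⁹

BiI₃(s) ⇌ Bi³⁺(aq) + 3 I⁻(aq)
Call the molar solubility s, so that [Bi³⁺] = s and [I⁻] = 3s.
Ksp = [Bi³⁺][I⁻]^3 = s · (3s)^3 = 27s^4
Ksp = 27 × (1.2×10⁻⁵)^4 = 5.6×10⁻¹⁹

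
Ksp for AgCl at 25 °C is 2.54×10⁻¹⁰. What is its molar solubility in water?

1.59×10⁻⁵ M

AgCl(s) ⇌ Ag⁺(aq) + Cl⁻(aq)
Let s be the molar solubility. Then [Ag⁺] = s and [Cl⁻] = s.
Ksp = [Ag⁺][Cl⁻] = s · s = s^2
s^2 = 2.54×10⁻¹⁰
Taking the 2nd root, s = 1.59×10⁻⁵ M.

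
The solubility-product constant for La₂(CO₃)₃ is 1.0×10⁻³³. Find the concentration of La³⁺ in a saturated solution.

2.0×10⁻⁷ M

La₂(CO₃)₃(s) ⇌ 2 La³⁺(aq) + 3 CO₃²⁻(aq)
If s mol/L of La₂(CO₃)₃ dissolves, [La³⁺] = 2s and [CO₃²⁻] = 3s.
Ksp = [La³⁺]^2[CO₃²⁻]^3 = (2s)^2 · (3s)^3 = 108s^5 = 1.0×10⁻³³
s = 9.8×10⁻⁸ mol L⁻¹
[La³⁺] = 2s = 2.0×10⁻⁷ mol L⁻¹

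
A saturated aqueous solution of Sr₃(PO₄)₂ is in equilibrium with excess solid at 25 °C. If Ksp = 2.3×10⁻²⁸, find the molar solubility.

1.2×10⁻⁶ M

Sr₃(PO₄)₂(s) ⇌ 3 Sr²⁺(aq) + 2 PO₄³⁻(aq)
If s mol/L of Sr₃(PO₄)₂ dissolves, [Sr²⁺] = 3s and [PO₄³⁻] = 2s.
Ksp = [Sr²⁺]^3[PO₄³⁻]^2 = (3s)^3 · (2s)^2 = 108s^5
108s^5 = 2.3×10⁻²⁸  ⇒  s^5 = 2.1×10⁻³⁰
s = 1.2×10⁻⁶ mol L⁻¹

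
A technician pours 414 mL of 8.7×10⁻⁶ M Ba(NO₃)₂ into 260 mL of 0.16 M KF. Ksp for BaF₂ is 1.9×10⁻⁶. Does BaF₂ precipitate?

No

Total volume after mixing = 414 + 260 = 674 mL.
[Ba²⁺] = (8.7×10⁻⁶)(414)/674 = 5.3×10⁻⁶ M
[F⁻] = (0.16)(260)/674 = 6.2×10⁻² M
Q = [Ba²⁺][F⁻]^2 = 2.0×10⁻⁸
Q < Ksp (2.0×10⁻⁸ vs 1.9×10⁻⁶); the solution remains unsaturated and no precipitate forms.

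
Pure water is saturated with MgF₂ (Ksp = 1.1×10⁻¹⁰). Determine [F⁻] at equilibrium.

6.0×10⁻⁴ M

MgF₂(s) ⇌ Mg²⁺(aq) + 2 F⁻(aq)
For each mole of MgF₂ that dissolves per liter, [Mg²⁺] = s and [F⁻] = 2s; let s denote this solubility.
Ksp = [Mg²⁺][F⁻]^2 = s · (2s)^2 = 4s^3 = 1.1×10⁻¹⁰
s = 3.0×10⁻⁴ M
[F⁻] = 2s = 6.0×10⁻⁴ M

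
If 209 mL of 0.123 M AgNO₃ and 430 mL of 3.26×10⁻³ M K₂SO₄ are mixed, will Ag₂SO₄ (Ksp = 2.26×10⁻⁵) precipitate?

After mixing, V = 209 mL + 430 mL = 639 mL.
[Ag⁺] = (0.123)(209)/639 = 4.02×10⁻² M
[SO₄²⁻] = (3.26×10⁻³)(430)/639 = 2.19×10⁻³ M
Q = [Ag⁺]^2[SO₄²⁻] = 3.55×10⁻⁶
Q = 3.55×10⁻⁶ < Ksp = 2.26×10⁻⁵, so the solution is unsaturated and no precipitate forms.

No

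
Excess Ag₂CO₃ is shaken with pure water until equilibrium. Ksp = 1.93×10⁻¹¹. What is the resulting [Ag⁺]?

3.38×10⁻⁴ M

Ag₂CO₃(s) ⇌ 2 Ag⁺(aq) + CO₃²⁻(aq)
Let s be the molar solubility. Then [Ag⁺] = 2s and [CO₃²⁻] = s.
Ksp = [Ag⁺]^2[CO₃²⁻] = (2s)^2 · s = 4s^3 = 1.93×10⁻¹¹
s = 1.69×10⁻⁴ mol/L
[Ag⁺] = 2s = 3.38×10⁻⁴ mol/L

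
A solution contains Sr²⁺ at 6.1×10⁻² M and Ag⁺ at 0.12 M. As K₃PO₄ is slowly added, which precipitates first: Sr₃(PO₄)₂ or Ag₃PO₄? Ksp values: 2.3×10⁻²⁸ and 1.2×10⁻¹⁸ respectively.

Precipitation begins when Q = Ksp.
For Sr₃(PO₄)₂: [PO₄³⁻] = (Ksp/[Sr²⁺]^3)^(1/2) = 1.0×10⁻¹² M
For Ag₃PO₄: [PO₄³⁻] = (Ksp/[Ag⁺]^3) = 6.9×10⁻¹⁶ M
Since Ag₃PO₄ needs less PO₄³⁻ to reach saturation, it precipitates first.

Ag₃PO₄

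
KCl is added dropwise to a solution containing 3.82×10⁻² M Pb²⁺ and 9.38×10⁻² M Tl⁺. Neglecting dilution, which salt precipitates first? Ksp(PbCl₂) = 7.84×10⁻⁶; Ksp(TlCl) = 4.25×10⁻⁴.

TlCl

Precipitation begins when Q = Ksp.
For PbCl₂: [Cl⁻] = (Ksp/[Pb²⁺])^(1/2) = 1.43×10⁻² M
For TlCl: [Cl⁻] = (Ksp/[Tl⁺]) = 4.53×10⁻³ M
The smaller threshold [Cl⁻] is reached first, so TlCl precipitates first.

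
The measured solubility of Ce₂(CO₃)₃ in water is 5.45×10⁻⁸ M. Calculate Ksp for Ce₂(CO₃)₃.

Ksp = 5.19×10⁻³⁵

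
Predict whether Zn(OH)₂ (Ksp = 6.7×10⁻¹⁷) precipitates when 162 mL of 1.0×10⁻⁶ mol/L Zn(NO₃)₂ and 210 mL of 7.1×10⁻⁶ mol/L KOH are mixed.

Total volume after mixing = 162 + 210 = 372 mL.
[Zn²⁺] = (1.0×10⁻⁶)(162)/372 = 4.4×10⁻⁷ mol/L
[OH⁻] = (7.1×10⁻⁶)(210)/372 = 4.0×10⁻⁶ mol/L
Q = [Zn²⁺][OH⁻]^2 = 7.0×10⁻¹⁸
Since Q (7.0×10⁻¹⁸) is less than Ksp (6.7×10⁻¹⁷), no Zn(OH)₂ precipitates.

No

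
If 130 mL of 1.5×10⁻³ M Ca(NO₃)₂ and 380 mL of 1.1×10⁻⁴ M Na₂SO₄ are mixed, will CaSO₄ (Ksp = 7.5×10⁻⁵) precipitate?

No

After mixing, V = 130 mL + 380 mL = 510 mL.
[Ca²⁺] = (1.5×10⁻³)(130)/510 = 3.8×10⁻⁴ M
[SO₄²⁻] = (1.1×10⁻⁴)(380)/510 = 8.2×10⁻⁵ M
Q = [Ca²⁺][SO₄²⁻] = 3.1×10⁻⁸
Since Q (3.1×10⁻⁸) is less than Ksp (7.5×10⁻⁵), no CaSO₄ precipitates.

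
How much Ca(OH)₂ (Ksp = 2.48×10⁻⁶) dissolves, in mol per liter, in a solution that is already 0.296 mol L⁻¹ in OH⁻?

2.83×10⁻⁵ M

Ca(OH)₂(s) ⇌ Ca²⁺(aq) + 2 OH⁻(aq)
With OH⁻ already at 0.296 mol L⁻¹ and s small, take [OH⁻] ≈ 0.296 mol L⁻¹ and [Ca²⁺] = s.
Ksp = [Ca²⁺][OH⁻]^2 = s(0.296)^2
s = 2.48×10⁻⁶ / (0.296)^2 = 2.83×10⁻⁵
s = 2.83×10⁻⁵ mol L⁻¹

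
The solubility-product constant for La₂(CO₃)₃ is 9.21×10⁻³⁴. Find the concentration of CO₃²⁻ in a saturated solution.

2.91×10⁻⁷ M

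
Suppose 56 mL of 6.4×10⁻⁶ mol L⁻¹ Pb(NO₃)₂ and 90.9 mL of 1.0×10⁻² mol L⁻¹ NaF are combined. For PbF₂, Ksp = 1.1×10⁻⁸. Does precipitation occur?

Total volume after mixing = 56 + 90.9 = 146.9 mL.
[Pb²⁺] = (6.4×10⁻⁶)(56)/146.9 = 2.4×10⁻⁶ mol L⁻¹
[F⁻] = (1.0×10⁻²)(90.9)/146.9 = 6.2×10⁻³ mol L⁻¹
Q = [Pb²⁺][F⁻]^2 = 9.3×10⁻¹¹
Q = 9.3×10⁻¹¹ < Ksp = 1.1×10⁻⁸, so the solution is unsaturated and no precipitate forms.

No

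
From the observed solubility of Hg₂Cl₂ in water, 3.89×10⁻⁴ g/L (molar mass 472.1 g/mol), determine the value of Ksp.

Ksp = 2.24×10⁻¹⁸

Molar solubility s = (3.89×10⁻⁴ g/L) / (472.1 g/mol) = 8.2398×10⁻⁷ mol/L
Hg₂Cl₂(s) ⇌ Hg₂²⁺(aq) + 2 Cl⁻(aq)
Call the molar solubility s, so that [Hg₂²⁺] = s and [Cl⁻] = 2s.
Ksp = [Hg₂²⁺][Cl⁻]^2 = s · (2s)^2 = 4s^3
Ksp = 4 × (8.2398×10⁻⁷)^3 = 2.24×10⁻¹⁸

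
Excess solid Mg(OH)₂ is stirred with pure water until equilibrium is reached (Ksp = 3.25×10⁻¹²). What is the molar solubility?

9.33×10⁻⁵ M

Mg(OH)₂(s) ⇌ Mg²⁺(aq) + 2 OH⁻(aq)
Let s be the molar solubility. Then [Mg²⁺] = s and [OH⁻] = 2s.
Ksp = [Mg²⁺][OH⁻]^2 = s · (2s)^2 = 4s^3
4s^3 = 3.25×10⁻¹²  ⇒  s^3 = 8.13×10⁻¹³
s = (8.13×10⁻¹³)^(1/3) = 9.33×10⁻⁵ mol L⁻¹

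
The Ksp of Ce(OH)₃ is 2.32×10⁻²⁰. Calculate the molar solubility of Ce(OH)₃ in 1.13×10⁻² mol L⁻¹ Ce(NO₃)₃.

Ce(OH)₃(s) ⇌ Ce³⁺(aq) + 3 OH⁻(aq)
The solution already contains Ce³⁺ at 1.13×10⁻² mol L⁻¹. Let s be the molar solubility of Ce(OH)₃.
[Ce³⁺] ≈ 1.13×10⁻² mol L⁻¹ (common ion dominates); [OH⁻] = 3s.
Ksp = [Ce³⁺][OH⁻]^3 = (1.13×10⁻²)(3s)^3
(3s)^3 = 2.32×10⁻²⁰ / (1.13×10⁻²) = 2.05×10⁻¹⁸
s = 4.24×10⁻⁷ mol L⁻¹

4.24×10⁻⁷ M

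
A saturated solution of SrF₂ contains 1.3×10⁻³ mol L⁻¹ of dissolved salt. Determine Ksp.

SrF₂(s) ⇌ Sr²⁺(aq) + 2 F⁻(aq)
For each mole of SrF₂ that dissolves per liter, [Sr²⁺] = s and [F⁻] = 2s; let s denote this solubility.
Ksp = [Sr²⁺][F⁻]^2 = s · (2s)^2 = 4s^3
Ksp = 4 × (1.3×10⁻³)^3 = 8.8×10⁻⁹

Ksp = 8.8×10⁻⁹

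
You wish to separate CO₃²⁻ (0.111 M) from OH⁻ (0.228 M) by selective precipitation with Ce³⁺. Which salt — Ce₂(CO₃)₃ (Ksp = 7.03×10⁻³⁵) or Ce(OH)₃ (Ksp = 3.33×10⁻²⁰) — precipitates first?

Ce(OH)₃

The threshold for precipitation is Q = Ksp.
For Ce₂(CO₃)₃: [Ce³⁺] = (Ksp/[CO₃²⁻]^3)^(1/2) = 2.27×10⁻¹⁶ M
For Ce(OH)₃: [Ce³⁺] = (Ksp/[OH⁻]^3) = 2.81×10⁻¹⁸ M
The smaller threshold [Ce³⁺] is reached first, so Ce(OH)₃ precipitates first.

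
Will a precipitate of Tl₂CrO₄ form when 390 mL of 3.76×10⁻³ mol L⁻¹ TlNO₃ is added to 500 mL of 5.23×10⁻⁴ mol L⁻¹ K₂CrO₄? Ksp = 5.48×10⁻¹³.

Yes

After mixing, V = 390 mL + 500 mL = 890 mL.
[Tl⁺] = (3.76×10⁻³)(390)/890 = 1.65×10⁻³ mol L⁻¹
[CrO₄²⁻] = (5.23×10⁻⁴)(500)/890 = 2.94×10⁻⁴ mol L⁻¹
Q = [Tl⁺]^2[CrO₄²⁻] = 7.98×10⁻¹⁰
Since Q (7.98×10⁻¹⁰) exceeds Ksp (5.48×10⁻¹³), Tl₂CrO₄ will precipitate.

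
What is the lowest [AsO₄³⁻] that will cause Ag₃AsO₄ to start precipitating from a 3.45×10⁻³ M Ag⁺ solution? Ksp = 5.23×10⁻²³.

1.27×10⁻¹⁵ M

The threshold for precipitation is Q = Ksp.
Ag₃AsO₄(s) ⇌ 3 Ag⁺(aq) + AsO₄³⁻(aq)
Ksp = [Ag⁺]^3[AsO₄³⁻] = [AsO₄³⁻](3.45×10⁻³)^3
[AsO₄³⁻] = 5.23×10⁻²³ / (3.45×10⁻³)^3 = 1.27×10⁻¹⁵
[AsO₄³⁻] = 1.27×10⁻¹⁵ M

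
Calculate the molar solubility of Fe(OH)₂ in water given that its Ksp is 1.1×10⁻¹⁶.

3.0×10⁻⁶ M

Fe(OH)₂(s) ⇌ Fe²⁺(aq) + 2 OH⁻(aq)
Let s be the molar solubility. Then [Fe²⁺] = s and [OH⁻] = 2s.
Ksp = [Fe²⁺][OH⁻]^2 = s · (2s)^2 = 4s^3
4s^3 = 1.1×10⁻¹⁶  ⇒  s^3 = 2.8×10⁻¹⁷
s = (2.8×10⁻¹⁷)^(1/3) = 3.0×10⁻⁶ mol/L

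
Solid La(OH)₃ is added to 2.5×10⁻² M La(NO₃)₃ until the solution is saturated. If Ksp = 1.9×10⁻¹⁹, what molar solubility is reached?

6.6×10⁻⁷ M

La(OH)₃(s) ⇌ La³⁺(aq) + 3 OH⁻(aq)
La³⁺ is already present at 2.5×10⁻² M. If s mol/L of La(OH)₃ dissolves, [OH⁻] = 3s while [La³⁺] ≈ 2.5×10⁻² M.
Ksp = [La³⁺][OH⁻]^3 = (2.5×10⁻²)(3s)^3
(3s)^3 = 1.9×10⁻¹⁹ / (2.5×10⁻²) = 7.6×10⁻¹⁸
s = 6.6×10⁻⁷ M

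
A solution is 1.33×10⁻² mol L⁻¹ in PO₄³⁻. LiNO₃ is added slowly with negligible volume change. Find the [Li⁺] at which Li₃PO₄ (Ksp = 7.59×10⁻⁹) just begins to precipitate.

8.29×10⁻³ M

The threshold for precipitation is Q = Ksp.
Li₃PO₄(s) ⇌ 3 Li⁺(aq) + PO₄³⁻(aq)
Ksp = [Li⁺]^3[PO₄³⁻] = [Li⁺]^3(1.33×10⁻²)
[Li⁺]^3 = 7.59×10⁻⁹ / (1.33×10⁻²) = 5.71×10⁻⁷
[Li⁺] = 8.29×10⁻³ mol L⁻¹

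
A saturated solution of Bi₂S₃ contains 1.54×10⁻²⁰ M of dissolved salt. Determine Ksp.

Bi₂S₃(s) ⇌ 2 Bi³⁺(aq) + 3 S²⁻(aq)
For each mole of Bi₂S₃ that dissolves per liter, [Bi³⁺] = 2s and [S²⁻] = 3s; let s denote this solubility.
Ksp = [Bi³⁺]^2[S²⁻]^3 = (2s)^2 · (3s)^3 = 108s^5
Ksp = 108 × (1.54×10⁻²⁰)^5 = 9.35×10⁻⁹⁸

Ksp = 9.35×10⁻⁹⁸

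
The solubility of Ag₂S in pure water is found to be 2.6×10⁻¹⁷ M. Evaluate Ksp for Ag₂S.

Ksp = 7.0×10⁻⁵⁰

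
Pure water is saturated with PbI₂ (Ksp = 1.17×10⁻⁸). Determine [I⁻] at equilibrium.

2.86×10⁻³ M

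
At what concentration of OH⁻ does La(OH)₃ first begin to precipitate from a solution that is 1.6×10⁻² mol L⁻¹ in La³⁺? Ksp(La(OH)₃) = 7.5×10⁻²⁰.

1.7×10⁻⁶ M

Precipitation begins when Q = Ksp.
La(OH)₃(s) ⇌ La³⁺(aq) + 3 OH⁻(aq)
Ksp = [La³⁺][OH⁻]^3 = [OH⁻]^3(1.6×10⁻²)
[OH⁻]^3 = 7.5×10⁻²⁰ / (1.6×10⁻²) = 4.7×10⁻¹⁸
[OH⁻] = 1.7×10⁻⁶ mol L⁻¹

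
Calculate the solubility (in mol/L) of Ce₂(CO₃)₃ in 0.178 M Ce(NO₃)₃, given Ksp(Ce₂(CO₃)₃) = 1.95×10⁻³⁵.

Ce₂(CO₃)₃(s) ⇌ 2 Ce³⁺(aq) + 3 CO₃²⁻(aq)
Let s be the solubility of Ce₂(CO₃)₃ here. The common ion gives [Ce³⁺] ≈ 0.178 M, and [CO₃²⁻] = 3s.
Ksp = [Ce³⁺]^2[CO₃²⁻]^3 = (0.178)^2(3s)^3
(3s)^3 = 1.95×10⁻³⁵ / (0.178)^2 = 6.15×10⁻³⁴
s = 2.84×10⁻¹² M

2.84×10⁻¹² M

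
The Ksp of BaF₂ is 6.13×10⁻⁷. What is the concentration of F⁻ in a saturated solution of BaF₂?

1.07×10⁻² M

BaF₂(s) ⇌ Ba²⁺(aq) + 2 F⁻(aq)
Call the molar solubility s, so that [Ba²⁺] = s and [F⁻] = 2s.
Ksp = [Ba²⁺][F⁻]^2 = s · (2s)^2 = 4s^3 = 6.13×10⁻⁷
s = 5.35×10⁻³ mol L⁻¹
[F⁻] = 2s = 1.07×10⁻² mol L⁻¹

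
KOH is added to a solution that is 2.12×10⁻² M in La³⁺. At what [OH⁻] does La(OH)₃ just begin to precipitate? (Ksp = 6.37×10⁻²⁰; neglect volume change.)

Precipitation of each salt begins when its ion product equals Ksp.
La(OH)₃(s) ⇌ La³⁺(aq) + 3 OH⁻(aq)
Ksp = [La³⁺][OH⁻]^3 = [OH⁻]^3(2.12×10⁻²)
[OH⁻]^3 = 6.37×10⁻²⁰ / (2.12×10⁻²) = 3.00×10⁻¹⁸
[OH⁻] = 1.44×10⁻⁶ M

1.44×10⁻⁶ M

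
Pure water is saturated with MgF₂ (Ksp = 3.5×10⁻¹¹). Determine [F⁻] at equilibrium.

4.1×10⁻⁴ M

MgF₂(s) ⇌ Mg²⁺(aq) + 2 F⁻(aq)
Let s be the molar solubility. Then [Mg²⁺] = s and [F⁻] = 2s.
Ksp = [Mg²⁺][F⁻]^2 = s · (2s)^2 = 4s^3 = 3.5×10⁻¹¹
s = 2.1×10⁻⁴ mol L⁻¹
[F⁻] = 2s = 4.1×10⁻⁴ mol L⁻¹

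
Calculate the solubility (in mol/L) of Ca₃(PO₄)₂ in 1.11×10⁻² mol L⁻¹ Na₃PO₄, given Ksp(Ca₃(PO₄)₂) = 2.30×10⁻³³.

8.84×10⁻¹¹ M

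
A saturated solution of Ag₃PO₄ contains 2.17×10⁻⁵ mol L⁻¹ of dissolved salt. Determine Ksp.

Ag₃PO₄(s) ⇌ 3 Ag⁺(aq) + PO₄³⁻(aq)
With molar solubility s: [Ag⁺] = 3s, [PO₄³⁻] = s.
Ksp = [Ag⁺]^3[PO₄³⁻] = (3s)^3 · s = 27s^4
Ksp = 27 × (2.17×10⁻⁵)^4 = 5.99×10⁻¹⁸

Ksp = 5.99×10⁻¹⁸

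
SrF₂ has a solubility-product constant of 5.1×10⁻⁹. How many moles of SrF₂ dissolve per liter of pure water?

SrF₂(s) ⇌ Sr²⁺(aq) + 2 F⁻(aq)
With molar solubility s: [Sr²⁺] = s, [F⁻] = 2s.
Ksp = [Sr²⁺][F⁻]^2 = s · (2s)^2 = 4s^3
4s^3 = 5.1×10⁻⁹  ⇒  s^3 = 1.3×10⁻⁹
Taking the 3rd root, s = 1.1×10⁻³ mol L⁻¹.

1.1×10⁻³ M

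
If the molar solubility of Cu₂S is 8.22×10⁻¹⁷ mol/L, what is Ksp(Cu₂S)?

Ksp = 2.22×10⁻⁴⁸

Cu₂S(s) ⇌ 2 Cu⁺(aq) + S²⁻(aq)
Call the molar solubility s, so that [Cu⁺] = 2s and [S²⁻] = s.
Ksp = [Cu⁺]^2[S²⁻] = (2s)^2 · s = 4s^3
Ksp = 4 × (8.22×10⁻¹⁷)^3 = 2.22×10⁻⁴⁸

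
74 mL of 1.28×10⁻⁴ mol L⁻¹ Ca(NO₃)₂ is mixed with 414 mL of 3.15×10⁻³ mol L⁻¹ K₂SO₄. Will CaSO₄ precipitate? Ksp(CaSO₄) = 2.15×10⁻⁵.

After mixing, V = 74 mL + 414 mL = 488 mL.
[Ca²⁺] = (1.28×10⁻⁴)(74)/488 = 1.94×10⁻⁵ mol L⁻¹
[SO₄²⁻] = (3.15×10⁻³)(414)/488 = 2.67×10⁻³ mol L⁻¹
Q = [Ca²⁺][SO₄²⁻] = 5.19×10⁻⁸
Q = 5.19×10⁻⁸ < Ksp = 2.15×10⁻⁵, so the solution is unsaturated and no precipitate forms.

No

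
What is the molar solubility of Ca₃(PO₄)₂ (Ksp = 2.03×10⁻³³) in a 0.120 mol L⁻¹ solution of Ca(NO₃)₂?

Ca₃(PO₄)₂(s) ⇌ 3 Ca²⁺(aq) + 2 PO₄³⁻(aq)
With Ca²⁺ already at 0.120 mol L⁻¹ and s small, take [Ca²⁺] ≈ 0.120 mol L⁻¹ and [PO₄³⁻] = 2s.
Ksp = [Ca²⁺]^3[PO₄³⁻]^2 = (0.120)^3(2s)^2
(2s)^2 = 2.03×10⁻³³ / (0.120)^3 = 1.17×10⁻³⁰
s = 5.42×10⁻¹⁶ mol L⁻¹

5.42×10⁻¹⁶ M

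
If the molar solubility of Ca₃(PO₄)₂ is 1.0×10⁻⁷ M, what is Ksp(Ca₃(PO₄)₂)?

Ca₃(PO₄)₂(s) ⇌ 3 Ca²⁺(aq) + 2 PO₄³⁻(aq)
Call the molar solubility s, so that [Ca²⁺] = 3s and [PO₄³⁻] = 2s.
Ksp = [Ca²⁺]^3[PO₄³⁻]^2 = (3s)^3 · (2s)^2 = 108s^5
Ksp = 108 × (1.0×10⁻⁷)^5 = 1.1×10⁻³³

Ksp = 1.1×10⁻³³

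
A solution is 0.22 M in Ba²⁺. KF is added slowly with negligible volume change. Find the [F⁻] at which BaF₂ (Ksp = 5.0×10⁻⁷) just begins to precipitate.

1.5×10⁻³ M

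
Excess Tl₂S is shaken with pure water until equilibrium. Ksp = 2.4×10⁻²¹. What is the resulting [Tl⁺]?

Tl₂S(s) ⇌ 2 Tl⁺(aq) + S²⁻(aq)
For each mole of Tl₂S that dissolves per liter, [Tl⁺] = 2s and [S²⁻] = s; let s denote this solubility.
Ksp = [Tl⁺]^2[S²⁻] = (2s)^2 · s = 4s^3 = 2.4×10⁻²¹
s = 8.4×10⁻⁸ mol L⁻¹
[Tl⁺] = 2s = 1.7×10⁻⁷ mol L⁻¹

1.7×10⁻⁷ M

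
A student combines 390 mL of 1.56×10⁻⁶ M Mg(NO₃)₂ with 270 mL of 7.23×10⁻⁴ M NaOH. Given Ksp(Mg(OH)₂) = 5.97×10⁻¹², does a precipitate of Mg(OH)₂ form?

No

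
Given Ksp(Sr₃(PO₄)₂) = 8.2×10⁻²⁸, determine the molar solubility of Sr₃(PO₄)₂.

1.5×10⁻⁶ M

Sr₃(PO₄)₂(s) ⇌ 3 Sr²⁺(aq) + 2 PO₄³⁻(aq)
Let s be the molar solubility. Then [Sr²⁺] = 3s and [PO₄³⁻] = 2s.
Ksp = [Sr²⁺]^3[PO₄³⁻]^2 = (3s)^3 · (2s)^2 = 108s^5
108s^5 = 8.2×10⁻²⁸  ⇒  s^5 = 7.6×10⁻³⁰
s = (7.6×10⁻³⁰)^(1/5) = 1.5×10⁻⁶ M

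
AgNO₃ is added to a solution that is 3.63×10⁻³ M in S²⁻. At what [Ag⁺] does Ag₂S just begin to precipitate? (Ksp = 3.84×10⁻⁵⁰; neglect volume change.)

3.25×10⁻²⁴ M

Precipitation begins when Q = Ksp.
Ag₂S(s) ⇌ 2 Ag⁺(aq) + S²⁻(aq)
Ksp = [Ag⁺]^2[S²⁻] = [Ag⁺]^2(3.63×10⁻³)
[Ag⁺]^2 = 3.84×10⁻⁵⁰ / (3.63×10⁻³) = 1.06×10⁻⁴⁷
[Ag⁺] = 3.25×10⁻²⁴ M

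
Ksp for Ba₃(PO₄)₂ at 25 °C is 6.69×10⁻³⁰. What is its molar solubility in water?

5.73×10⁻⁷ M

Ba₃(PO₄)₂(s) ⇌ 3 Ba²⁺(aq) + 2 PO₄³⁻(aq)
Call the molar solubility s, so that [Ba²⁺] = 3s and [PO₄³⁻] = 2s.
Ksp = [Ba²⁺]^3[PO₄³⁻]^2 = (3s)^3 · (2s)^2 = 108s^5
108s^5 = 6.69×10⁻³⁰  ⇒  s^5 = 6.19×10⁻³²
s = 5.73×10⁻⁷ M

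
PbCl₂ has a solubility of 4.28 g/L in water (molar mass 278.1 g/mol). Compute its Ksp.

Ksp = 1.46×10⁻⁵

s = (4.28 g L⁻¹)/(278.1 g mol⁻¹) = 1.5390×10⁻² M
PbCl₂(s) ⇌ Pb²⁺(aq) + 2 Cl⁻(aq)
With molar solubility s: [Pb²⁺] = s, [Cl⁻] = 2s.
Ksp = [Pb²⁺][Cl⁻]^2 = s · (2s)^2 = 4s^3
Ksp = 4 × (1.5390×10⁻²)^3 = 1.46×10⁻⁵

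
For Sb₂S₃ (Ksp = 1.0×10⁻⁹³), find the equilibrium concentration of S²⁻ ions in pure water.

3.0×10⁻¹⁹ M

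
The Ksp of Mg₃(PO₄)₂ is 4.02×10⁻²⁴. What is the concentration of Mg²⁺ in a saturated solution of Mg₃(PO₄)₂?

Mg₃(PO₄)₂(s) ⇌ 3 Mg²⁺(aq) + 2 PO₄³⁻(aq)
Call the molar solubility s, so that [Mg²⁺] = 3s and [PO₄³⁻] = 2s.
Ksp = [Mg²⁺]^3[PO₄³⁻]^2 = (3s)^3 · (2s)^2 = 108s^5 = 4.02×10⁻²⁴
s = 8.21×10⁻⁶ mol L⁻¹
[Mg²⁺] = 3s = 2.46×10⁻⁵ mol L⁻¹

2.46×10⁻⁵ M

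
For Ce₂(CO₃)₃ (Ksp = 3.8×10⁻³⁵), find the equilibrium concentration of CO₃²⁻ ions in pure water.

Ce₂(CO₃)₃(s) ⇌ 2 Ce³⁺(aq) + 3 CO₃²⁻(aq)
If s mol/L of Ce₂(CO₃)₃ dissolves, [Ce³⁺] = 2s and [CO₃²⁻] = 3s.
Ksp = [Ce³⁺]^2[CO₃²⁻]^3 = (2s)^2 · (3s)^3 = 108s^5 = 3.8×10⁻³⁵
s = 5.1×10⁻⁸ mol/L
[CO₃²⁻] = 3s = 1.5×10⁻⁷ mol/L

1.5×10⁻⁷ M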